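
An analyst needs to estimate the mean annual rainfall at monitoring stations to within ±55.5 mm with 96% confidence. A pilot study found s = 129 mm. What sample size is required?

For a mean, the margin of error is E = z·σ/√n, so n = (zσ/E)².
At 96% confidence, z = 2.054.
n = (2.054 × 129 / 55.5)² = 22.79
Round up: n = 23.

n = 23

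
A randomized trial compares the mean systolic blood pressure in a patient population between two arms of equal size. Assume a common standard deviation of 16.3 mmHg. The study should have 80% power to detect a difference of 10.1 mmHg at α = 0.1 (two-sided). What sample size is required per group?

For two equal groups, n per group = 2·((z_{α/2} + z_β)·σ/δ)².
z_{α/2} = 1.645; z_β = 0.842 (power 80%).
n = 2 × (2.487 × 16.3 / 10.1)² = 2 × 16.11 = 32.22
Round up: n = 33 per group.

33 per group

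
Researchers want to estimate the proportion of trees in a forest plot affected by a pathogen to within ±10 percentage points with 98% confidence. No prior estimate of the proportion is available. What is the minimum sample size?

136

For a proportion with margin E = 0.1 at 98% confidence, z = 2.326.
With no prior estimate, use p = 0.5, which maximizes p(1−p) at 0.25.
n = 0.25 × (z/E)² = 0.25 × (2.326/0.1)² = 135.26
Round up: n = 136.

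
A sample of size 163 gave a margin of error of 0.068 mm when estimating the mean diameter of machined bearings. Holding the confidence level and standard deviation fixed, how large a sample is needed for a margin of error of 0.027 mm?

1034

Margin of error scales as 1/√n, so n₂ = n₁·(E₁/E₂)².
n₂ = 163 × (0.068/0.027)² = 163 × 6.343 = 1033.91
Round up: n₂ = 1034.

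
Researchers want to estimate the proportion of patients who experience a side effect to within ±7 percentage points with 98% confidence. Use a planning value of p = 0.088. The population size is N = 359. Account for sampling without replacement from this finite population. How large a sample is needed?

72

For a proportion with margin E = 0.07 at 98% confidence, z = 2.326.
n = p̂(1−p̂)(z/E)² = 0.088 × 0.912 × (2.326/0.07)² = 88.61 — call this n₀.
Finite-population correction with N = 359: n = n₀ / (1 + (n₀−1)/N) = 88.61 / 1.244 = 71.23
Round up: n = 72.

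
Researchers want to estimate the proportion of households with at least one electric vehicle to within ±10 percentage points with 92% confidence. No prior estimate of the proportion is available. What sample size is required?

For a proportion with margin E = 0.1 at 92% confidence, z = 1.751.
With no prior estimate, use p = 0.5, which maximizes p(1−p) at 0.25.
n = 0.25 × (z/E)² = 0.25 × (1.751/0.1)² = 76.65
Round up: n = 77.

77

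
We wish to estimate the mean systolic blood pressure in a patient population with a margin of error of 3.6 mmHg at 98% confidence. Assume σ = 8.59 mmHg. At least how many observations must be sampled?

For a mean, the margin of error is E = z·σ/√n, so n = (zσ/E)².
At 98% confidence, z = 2.326.
n = (2.326 × 8.59 / 3.6)² = 30.80
Round up: n = 31.

31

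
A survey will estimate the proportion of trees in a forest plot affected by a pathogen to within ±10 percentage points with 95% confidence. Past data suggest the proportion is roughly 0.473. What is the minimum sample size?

For a proportion with margin E = 0.1 at 95% confidence, z = 1.960.
n = p̂(1−p̂)(z/E)² = 0.473 × 0.527 × (1.960/0.1)² = 95.76
Round up: n = 96.

n = 96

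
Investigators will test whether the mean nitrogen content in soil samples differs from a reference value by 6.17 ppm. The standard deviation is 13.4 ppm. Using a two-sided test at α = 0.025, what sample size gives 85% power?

51

For a one-sample z-test, n = ((z_{α/2} + z_β)·σ/δ)².
z_{α/2} = 2.241 (two-sided α = 0.025); z_β = 1.036 (power 85% → β = 0.15).
n = (3.277 × 13.4 / 6.17)² = 50.65
Round up: n = 51.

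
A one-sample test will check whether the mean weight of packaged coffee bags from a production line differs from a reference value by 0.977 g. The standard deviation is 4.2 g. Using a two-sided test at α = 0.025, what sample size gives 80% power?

For a one-sample z-test, n = ((z_{α/2} + z_β)·σ/δ)².
z_{α/2} = 2.241 (two-sided α = 0.025); z_β = 0.842 (power 80% → β = 0.2).
n = (3.083 × 4.2 / 0.977)² = 175.65
Round up: n = 176.

n = 176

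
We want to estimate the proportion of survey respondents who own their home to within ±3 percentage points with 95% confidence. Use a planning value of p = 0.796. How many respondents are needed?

For a proportion with margin E = 0.03 at 95% confidence, z = 1.960.
n = p̂(1−p̂)(z/E)² = 0.796 × 0.204 × (1.960/0.03)² = 693.13
Round up: n = 694.

694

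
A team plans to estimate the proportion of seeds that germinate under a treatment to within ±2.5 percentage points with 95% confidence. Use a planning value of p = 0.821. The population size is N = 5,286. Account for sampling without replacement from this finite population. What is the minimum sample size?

n = 772

For a proportion with margin E = 0.025 at 95% confidence, z = 1.960.
n = p̂(1−p̂)(z/E)² = 0.821 × 0.179 × (1.960/0.025)² = 903.29 — call this n₀.
Finite-population correction with N = 5,286: n = n₀ / (1 + (n₀−1)/N) = 903.29 / 1.171 = 771.38
Round up: n = 772.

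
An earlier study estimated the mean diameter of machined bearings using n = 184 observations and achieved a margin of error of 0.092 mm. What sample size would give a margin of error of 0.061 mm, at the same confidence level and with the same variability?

Margin of error scales as 1/√n, so n₂ = n₁·(E₁/E₂)².
n₂ = 184 × (0.092/0.061)² = 184 × 2.275 = 418.60
Round up: n₂ = 419.

419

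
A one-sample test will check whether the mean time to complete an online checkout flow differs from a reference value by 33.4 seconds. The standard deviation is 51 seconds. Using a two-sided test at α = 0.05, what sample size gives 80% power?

For a one-sample z-test, n = ((z_{α/2} + z_β)·σ/δ)².
z_{α/2} = 1.960 (two-sided α = 0.05); z_β = 0.842 (power 80% → β = 0.2).
n = (2.802 × 51 / 33.4)² = 18.31
Round up: n = 19.

19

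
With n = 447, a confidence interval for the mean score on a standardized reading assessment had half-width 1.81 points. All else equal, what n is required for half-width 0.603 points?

Margin of error scales as 1/√n, so n₂ = n₁·(E₁/E₂)².
n₂ = 447 × (1.81/0.603)² = 447 × 9.01 = 4027.47
Round up: n₂ = 4028.

4028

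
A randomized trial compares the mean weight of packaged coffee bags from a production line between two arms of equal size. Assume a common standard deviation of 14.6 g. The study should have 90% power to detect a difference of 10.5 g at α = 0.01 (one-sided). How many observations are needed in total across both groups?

For two equal groups, n per group = 2·((z_α + z_β)·σ/δ)².
z_α = 2.326; z_β = 1.282 (power 90%).
n = 2 × (3.608 × 14.6 / 10.5)² = 2 × 25.17 = 50.34
Round up: n = 51 per group.
Total across both groups: 2 × 51 = 102.

102 total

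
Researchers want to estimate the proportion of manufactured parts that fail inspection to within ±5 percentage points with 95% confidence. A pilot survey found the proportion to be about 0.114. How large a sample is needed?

For a proportion with margin E = 0.05 at 95% confidence, z = 1.960.
n = p̂(1−p̂)(z/E)² = 0.114 × 0.886 × (1.960/0.05)² = 155.21
Round up: n = 156.

156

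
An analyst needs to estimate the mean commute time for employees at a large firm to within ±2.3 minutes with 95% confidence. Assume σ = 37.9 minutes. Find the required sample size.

n = 1044

For a mean, the margin of error is E = z·σ/√n, so n = (zσ/E)².
At 95% confidence, z = 1.960.
n = (1.960 × 37.9 / 2.3)² = 1043.12
Round up: n = 1044.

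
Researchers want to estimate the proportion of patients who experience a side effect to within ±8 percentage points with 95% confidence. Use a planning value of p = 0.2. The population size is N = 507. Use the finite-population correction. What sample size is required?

For a proportion with margin E = 0.08 at 95% confidence, z = 1.960.
n = p̂(1−p̂)(z/E)² = 0.2 × 0.8 × (1.960/0.08)² = 96.04 — call this n₀.
Finite-population correction with N = 507: n = n₀ / (1 + (n₀−1)/N) = 96.04 / 1.187 = 80.91
Round up: n = 81.

n = 81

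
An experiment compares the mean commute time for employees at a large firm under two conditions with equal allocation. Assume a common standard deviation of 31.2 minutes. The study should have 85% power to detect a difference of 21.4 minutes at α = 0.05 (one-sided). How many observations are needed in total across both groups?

For two equal groups, n per group = 2·((z_α + z_β)·σ/δ)².
z_α = 1.645; z_β = 1.036 (power 85%).
n = 2 × (2.681 × 31.2 / 21.4)² = 2 × 15.28 = 30.56
Round up: n = 31 per group.
Total across both groups: 2 × 31 = 62.

62 total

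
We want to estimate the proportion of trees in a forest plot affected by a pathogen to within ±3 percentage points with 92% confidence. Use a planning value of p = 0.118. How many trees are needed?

355

For a proportion with margin E = 0.03 at 92% confidence, z = 1.751.
n = p̂(1−p̂)(z/E)² = 0.118 × 0.882 × (1.751/0.03)² = 354.55
Round up: n = 355.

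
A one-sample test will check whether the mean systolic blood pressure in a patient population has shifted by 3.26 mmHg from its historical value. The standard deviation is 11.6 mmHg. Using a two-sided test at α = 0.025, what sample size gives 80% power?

For a one-sample z-test, n = ((z_{α/2} + z_β)·σ/δ)².
z_{α/2} = 2.241 (two-sided α = 0.025); z_β = 0.842 (power 80% → β = 0.2).
n = (3.083 × 11.6 / 3.26)² = 120.34
Round up: n = 121.

121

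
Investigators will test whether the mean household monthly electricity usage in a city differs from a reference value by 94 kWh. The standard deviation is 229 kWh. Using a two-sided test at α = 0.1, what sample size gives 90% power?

n = 51

For a one-sample z-test, n = ((z_{α/2} + z_β)·σ/δ)².
z_{α/2} = 1.645 (two-sided α = 0.1); z_β = 1.282 (power 90% → β = 0.1).
n = (2.927 × 229 / 94)² = 50.85
Round up: n = 51.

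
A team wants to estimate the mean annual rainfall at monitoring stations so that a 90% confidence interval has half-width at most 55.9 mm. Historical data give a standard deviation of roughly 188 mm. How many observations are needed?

n = 31

For a mean, the margin of error is E = z·σ/√n, so n = (zσ/E)².
At 90% confidence, z = 1.645.
n = (1.645 × 188 / 55.9)² = 30.61
Round up: n = 31.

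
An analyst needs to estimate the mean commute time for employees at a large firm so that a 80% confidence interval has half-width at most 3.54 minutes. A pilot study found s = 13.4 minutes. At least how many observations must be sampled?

For a mean, the margin of error is E = z·σ/√n, so n = (zσ/E)².
At 80% confidence, z = 1.282.
n = (1.282 × 13.4 / 3.54)² = 23.55
Round up: n = 24.

n = 24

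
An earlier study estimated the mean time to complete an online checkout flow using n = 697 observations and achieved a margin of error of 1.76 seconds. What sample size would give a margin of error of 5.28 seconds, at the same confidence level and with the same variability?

78

Margin of error scales as 1/√n, so n₂ = n₁·(E₁/E₂)².
n₂ = 697 × (1.76/5.28)² = 697 × 0.1111 = 77.44
Round up: n₂ = 78.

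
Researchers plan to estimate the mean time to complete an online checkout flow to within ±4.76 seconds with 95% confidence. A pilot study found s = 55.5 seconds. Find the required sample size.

523

For a mean, the margin of error is E = z·σ/√n, so n = (zσ/E)².
At 95% confidence, z = 1.960.
n = (1.960 × 55.5 / 4.76)² = 522.26
Round up: n = 523.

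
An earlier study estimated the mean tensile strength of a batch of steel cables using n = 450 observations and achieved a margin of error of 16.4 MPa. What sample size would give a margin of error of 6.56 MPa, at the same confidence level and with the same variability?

Margin of error scales as 1/√n, so n₂ = n₁·(E₁/E₂)².
n₂ = 450 × (16.4/6.56)² = 450 × 6.25 = 2812.50
Round up: n₂ = 2813.

2813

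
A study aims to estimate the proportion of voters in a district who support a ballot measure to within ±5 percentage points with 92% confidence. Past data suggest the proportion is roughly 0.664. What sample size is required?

For a proportion with margin E = 0.05 at 92% confidence, z = 1.751.
n = p̂(1−p̂)(z/E)² = 0.664 × 0.336 × (1.751/0.05)² = 273.61
Round up: n = 274.

n = 274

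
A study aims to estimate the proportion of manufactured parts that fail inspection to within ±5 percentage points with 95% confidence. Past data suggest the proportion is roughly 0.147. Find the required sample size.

For a proportion with margin E = 0.05 at 95% confidence, z = 1.960.
n = p̂(1−p̂)(z/E)² = 0.147 × 0.853 × (1.960/0.05)² = 192.68
Round up: n = 193.

n = 193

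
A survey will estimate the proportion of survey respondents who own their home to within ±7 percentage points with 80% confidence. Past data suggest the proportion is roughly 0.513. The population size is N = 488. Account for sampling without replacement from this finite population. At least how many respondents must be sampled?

For a proportion with margin E = 0.07 at 80% confidence, z = 1.282.
n = p̂(1−p̂)(z/E)² = 0.513 × 0.487 × (1.282/0.07)² = 83.80 — call this n₀.
Finite-population correction with N = 488: n = n₀ / (1 + (n₀−1)/N) = 83.80 / 1.17 = 71.62
Round up: n = 72.

72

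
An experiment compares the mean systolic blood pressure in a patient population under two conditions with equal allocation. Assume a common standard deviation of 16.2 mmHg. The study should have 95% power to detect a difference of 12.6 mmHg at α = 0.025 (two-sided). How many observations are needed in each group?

50 per group

For two equal groups, n per group = 2·((z_{α/2} + z_β)·σ/δ)².
z_{α/2} = 2.241; z_β = 1.645 (power 95%).
n = 2 × (3.886 × 16.2 / 12.6)² = 2 × 24.96 = 49.92
Round up: n = 50 per group.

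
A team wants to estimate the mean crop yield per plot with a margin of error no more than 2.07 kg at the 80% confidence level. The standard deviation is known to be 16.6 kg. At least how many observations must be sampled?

n = 106

For a mean, the margin of error is E = z·σ/√n, so n = (zσ/E)².
At 80% confidence, z = 1.282.
n = (1.282 × 16.6 / 2.07)² = 105.69
Round up: n = 106.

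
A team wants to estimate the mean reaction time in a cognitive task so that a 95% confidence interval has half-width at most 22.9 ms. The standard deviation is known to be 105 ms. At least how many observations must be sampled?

n = 81

For a mean, the margin of error is E = z·σ/√n, so n = (zσ/E)².
At 95% confidence, z = 1.960.
n = (1.960 × 105 / 22.9)² = 80.76
Round up: n = 81.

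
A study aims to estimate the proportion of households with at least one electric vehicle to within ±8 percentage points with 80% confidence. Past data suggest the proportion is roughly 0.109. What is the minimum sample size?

For a proportion with margin E = 0.08 at 80% confidence, z = 1.282.
n = p̂(1−p̂)(z/E)² = 0.109 × 0.891 × (1.282/0.08)² = 24.94
Round up: n = 25.

n = 25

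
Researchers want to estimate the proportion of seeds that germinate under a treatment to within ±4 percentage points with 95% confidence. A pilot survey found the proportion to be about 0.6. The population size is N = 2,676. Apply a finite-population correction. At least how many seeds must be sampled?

For a proportion with margin E = 0.04 at 95% confidence, z = 1.960.
n = p̂(1−p̂)(z/E)² = 0.6 × 0.4 × (1.960/0.04)² = 576.24 — call this n₀.
Finite-population correction with N = 2,676: n = n₀ / (1 + (n₀−1)/N) = 576.24 / 1.215 = 474.27
Round up: n = 475.

475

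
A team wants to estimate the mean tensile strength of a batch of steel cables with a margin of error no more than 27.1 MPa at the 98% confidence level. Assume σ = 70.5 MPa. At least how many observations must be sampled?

37

For a mean, the margin of error is E = z·σ/√n, so n = (zσ/E)².
At 98% confidence, z = 2.326.
n = (2.326 × 70.5 / 27.1)² = 36.62
Round up: n = 37.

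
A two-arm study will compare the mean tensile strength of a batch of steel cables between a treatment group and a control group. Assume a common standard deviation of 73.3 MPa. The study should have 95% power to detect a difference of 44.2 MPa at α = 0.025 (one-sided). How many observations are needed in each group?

For two equal groups, n per group = 2·((z_α + z_β)·σ/δ)².
z_α = 1.960; z_β = 1.645 (power 95%).
n = 2 × (3.605 × 73.3 / 44.2)² = 2 × 35.74 = 71.48
Round up: n = 72 per group.

72 per group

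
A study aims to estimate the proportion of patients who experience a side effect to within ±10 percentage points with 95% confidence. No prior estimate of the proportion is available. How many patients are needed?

For a proportion with margin E = 0.1 at 95% confidence, z = 1.960.
With no prior estimate, use p = 0.5, which maximizes p(1−p) at 0.25.
n = 0.25 × (z/E)² = 0.25 × (1.960/0.1)² = 96.04
Round up: n = 97.

n = 97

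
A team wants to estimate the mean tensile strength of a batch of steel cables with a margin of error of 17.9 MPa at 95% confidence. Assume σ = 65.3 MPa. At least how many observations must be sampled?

n = 52

For a mean, the margin of error is E = z·σ/√n, so n = (zσ/E)².
At 95% confidence, z = 1.960.
n = (1.960 × 65.3 / 17.9)² = 51.12
Round up: n = 52.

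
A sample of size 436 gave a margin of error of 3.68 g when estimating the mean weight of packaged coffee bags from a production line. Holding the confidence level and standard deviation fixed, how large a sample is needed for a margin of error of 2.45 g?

Margin of error scales as 1/√n, so n₂ = n₁·(E₁/E₂)².
n₂ = 436 × (3.68/2.45)² = 436 × 2.256 = 983.62
Round up: n₂ = 984.

984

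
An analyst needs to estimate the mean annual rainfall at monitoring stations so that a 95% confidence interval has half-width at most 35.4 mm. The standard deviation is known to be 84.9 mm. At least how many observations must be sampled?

23

For a mean, the margin of error is E = z·σ/√n, so n = (zσ/E)².
At 95% confidence, z = 1.960.
n = (1.960 × 84.9 / 35.4)² = 22.10
Round up: n = 23.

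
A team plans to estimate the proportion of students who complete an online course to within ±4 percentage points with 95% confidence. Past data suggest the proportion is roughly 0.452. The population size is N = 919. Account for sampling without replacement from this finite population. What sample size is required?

For a proportion with margin E = 0.04 at 95% confidence, z = 1.960.
n = p̂(1−p̂)(z/E)² = 0.452 × 0.548 × (1.960/0.04)² = 594.72 — call this n₀.
Finite-population correction with N = 919: n = n₀ / (1 + (n₀−1)/N) = 594.72 / 1.646 = 361.31
Round up: n = 362.

n = 362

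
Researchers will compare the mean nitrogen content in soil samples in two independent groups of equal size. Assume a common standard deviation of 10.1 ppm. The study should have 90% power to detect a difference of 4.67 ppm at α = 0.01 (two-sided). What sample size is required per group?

For two equal groups, n per group = 2·((z_{α/2} + z_β)·σ/δ)².
z_{α/2} = 2.576; z_β = 1.282 (power 90%).
n = 2 × (3.858 × 10.1 / 4.67)² = 2 × 69.62 = 139.24
Round up: n = 140 per group.

140 per group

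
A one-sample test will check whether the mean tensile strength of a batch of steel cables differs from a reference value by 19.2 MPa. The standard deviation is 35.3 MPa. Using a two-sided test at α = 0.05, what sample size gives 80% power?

For a one-sample z-test, n = ((z_{α/2} + z_β)·σ/δ)².
z_{α/2} = 1.960 (two-sided α = 0.05); z_β = 0.842 (power 80% → β = 0.2).
n = (2.802 × 35.3 / 19.2)² = 26.54
Round up: n = 27.

27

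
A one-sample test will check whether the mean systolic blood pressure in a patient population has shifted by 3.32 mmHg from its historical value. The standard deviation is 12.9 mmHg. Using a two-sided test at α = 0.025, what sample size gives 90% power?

188

For a one-sample z-test, n = ((z_{α/2} + z_β)·σ/δ)².
z_{α/2} = 2.241 (two-sided α = 0.025); z_β = 1.282 (power 90% → β = 0.1).
n = (3.523 × 12.9 / 3.32)² = 187.38
Round up: n = 188.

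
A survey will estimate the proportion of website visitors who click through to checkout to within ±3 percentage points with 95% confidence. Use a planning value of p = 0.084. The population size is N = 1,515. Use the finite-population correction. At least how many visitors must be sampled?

For a proportion with margin E = 0.03 at 95% confidence, z = 1.960.
n = p̂(1−p̂)(z/E)² = 0.084 × 0.916 × (1.960/0.03)² = 328.43 — call this n₀.
Finite-population correction with N = 1,515: n = n₀ / (1 + (n₀−1)/N) = 328.43 / 1.216 = 270.09
Round up: n = 271.

271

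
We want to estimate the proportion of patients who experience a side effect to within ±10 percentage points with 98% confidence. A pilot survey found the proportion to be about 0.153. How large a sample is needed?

71

For a proportion with margin E = 0.1 at 98% confidence, z = 2.326.
n = p̂(1−p̂)(z/E)² = 0.153 × 0.847 × (2.326/0.1)² = 70.11
Round up: n = 71.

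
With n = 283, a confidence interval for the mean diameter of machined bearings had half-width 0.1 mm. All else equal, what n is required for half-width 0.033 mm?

2599

Margin of error scales as 1/√n, so n₂ = n₁·(E₁/E₂)².
n₂ = 283 × (0.1/0.033)² = 283 × 9.183 = 2598.79
Round up: n₂ = 2599.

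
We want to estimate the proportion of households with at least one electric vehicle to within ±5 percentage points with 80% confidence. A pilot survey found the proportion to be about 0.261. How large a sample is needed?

n = 127

For a proportion with margin E = 0.05 at 80% confidence, z = 1.282.
n = p̂(1−p̂)(z/E)² = 0.261 × 0.739 × (1.282/0.05)² = 126.80
Round up: n = 127.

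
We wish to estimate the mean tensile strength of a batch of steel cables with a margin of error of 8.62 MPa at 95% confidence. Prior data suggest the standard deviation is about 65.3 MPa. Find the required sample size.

For a mean, the margin of error is E = z·σ/√n, so n = (zσ/E)².
At 95% confidence, z = 1.960.
n = (1.960 × 65.3 / 8.62)² = 220.46
Round up: n = 221.

221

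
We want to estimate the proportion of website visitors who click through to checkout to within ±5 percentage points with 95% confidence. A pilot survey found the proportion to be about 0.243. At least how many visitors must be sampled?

For a proportion with margin E = 0.05 at 95% confidence, z = 1.960.
n = p̂(1−p̂)(z/E)² = 0.243 × 0.757 × (1.960/0.05)² = 282.67
Round up: n = 283.

283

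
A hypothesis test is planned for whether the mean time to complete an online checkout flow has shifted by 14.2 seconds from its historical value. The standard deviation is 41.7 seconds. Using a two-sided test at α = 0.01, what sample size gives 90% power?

For a one-sample z-test, n = ((z_{α/2} + z_β)·σ/δ)².
z_{α/2} = 2.576 (two-sided α = 0.01); z_β = 1.282 (power 90% → β = 0.1).
n = (3.858 × 41.7 / 14.2)² = 128.36
Round up: n = 129.

129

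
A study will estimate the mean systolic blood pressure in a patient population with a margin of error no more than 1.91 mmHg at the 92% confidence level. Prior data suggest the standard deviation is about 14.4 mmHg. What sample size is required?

For a mean, the margin of error is E = z·σ/√n, so n = (zσ/E)².
At 92% confidence, z = 1.751.
n = (1.751 × 14.4 / 1.91)² = 174.27
Round up: n = 175.

175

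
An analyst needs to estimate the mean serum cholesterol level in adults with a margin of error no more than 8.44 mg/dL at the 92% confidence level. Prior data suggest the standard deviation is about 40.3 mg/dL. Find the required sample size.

For a mean, the margin of error is E = z·σ/√n, so n = (zσ/E)².
At 92% confidence, z = 1.751.
n = (1.751 × 40.3 / 8.44)² = 69.90
Round up: n = 70.

n = 70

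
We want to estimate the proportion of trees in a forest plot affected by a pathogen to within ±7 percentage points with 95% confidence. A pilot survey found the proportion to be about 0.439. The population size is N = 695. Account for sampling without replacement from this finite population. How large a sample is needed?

For a proportion with margin E = 0.07 at 95% confidence, z = 1.960.
n = p̂(1−p̂)(z/E)² = 0.439 × 0.561 × (1.960/0.07)² = 193.08 — call this n₀.
Finite-population correction with N = 695: n = n₀ / (1 + (n₀−1)/N) = 193.08 / 1.276 = 151.32
Round up: n = 152.

n = 152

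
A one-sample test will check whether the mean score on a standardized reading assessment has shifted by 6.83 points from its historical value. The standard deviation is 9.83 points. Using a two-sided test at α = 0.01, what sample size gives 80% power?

25

For a one-sample z-test, n = ((z_{α/2} + z_β)·σ/δ)².
z_{α/2} = 2.576 (two-sided α = 0.01); z_β = 0.842 (power 80% → β = 0.2).
n = (3.418 × 9.83 / 6.83)² = 24.20
Round up: n = 25.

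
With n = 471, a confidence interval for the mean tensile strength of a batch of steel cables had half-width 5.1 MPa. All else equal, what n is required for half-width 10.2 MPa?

n = 118

Margin of error scales as 1/√n, so n₂ = n₁·(E₁/E₂)².
n₂ = 471 × (5.1/10.2)² = 471 × 0.25 = 117.75
Round up: n₂ = 118.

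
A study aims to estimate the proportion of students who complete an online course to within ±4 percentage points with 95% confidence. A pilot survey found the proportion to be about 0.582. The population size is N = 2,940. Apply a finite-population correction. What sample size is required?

For a proportion with margin E = 0.04 at 95% confidence, z = 1.960.
n = p̂(1−p̂)(z/E)² = 0.582 × 0.418 × (1.960/0.04)² = 584.11 — call this n₀.
Finite-population correction with N = 2,940: n = n₀ / (1 + (n₀−1)/N) = 584.11 / 1.198 = 487.57
Round up: n = 488.

488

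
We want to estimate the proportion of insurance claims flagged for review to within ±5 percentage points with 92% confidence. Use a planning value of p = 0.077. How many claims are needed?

88

For a proportion with margin E = 0.05 at 92% confidence, z = 1.751.
n = p̂(1−p̂)(z/E)² = 0.077 × 0.923 × (1.751/0.05)² = 87.16
Round up: n = 88.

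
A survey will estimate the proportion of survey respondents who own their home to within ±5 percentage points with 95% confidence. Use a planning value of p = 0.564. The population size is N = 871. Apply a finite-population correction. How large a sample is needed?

For a proportion with margin E = 0.05 at 95% confidence, z = 1.960.
n = p̂(1−p̂)(z/E)² = 0.564 × 0.436 × (1.960/0.05)² = 377.87 — call this n₀.
Finite-population correction with N = 871: n = n₀ / (1 + (n₀−1)/N) = 377.87 / 1.433 = 263.69
Round up: n = 264.

264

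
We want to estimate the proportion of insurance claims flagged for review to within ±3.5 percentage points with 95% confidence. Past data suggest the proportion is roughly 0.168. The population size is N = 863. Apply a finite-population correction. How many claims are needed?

291

For a proportion with margin E = 0.035 at 95% confidence, z = 1.960.
n = p̂(1−p̂)(z/E)² = 0.168 × 0.832 × (1.960/0.035)² = 438.34 — call this n₀.
Finite-population correction with N = 863: n = n₀ / (1 + (n₀−1)/N) = 438.34 / 1.507 = 290.87
Round up: n = 291.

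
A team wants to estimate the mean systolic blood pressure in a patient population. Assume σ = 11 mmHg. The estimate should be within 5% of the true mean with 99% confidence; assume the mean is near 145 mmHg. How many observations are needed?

For a mean, the margin of error is E = z·σ/√n, so n = (zσ/E)².
At 99% confidence, z = 2.576.
E = 5% of 145 = 7.25 mmHg.
n = (2.576 × 11 / 7.25)² = 15.28
Round up: n = 16.

16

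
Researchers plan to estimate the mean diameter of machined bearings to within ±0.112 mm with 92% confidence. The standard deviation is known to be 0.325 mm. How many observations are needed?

For a mean, the margin of error is E = z·σ/√n, so n = (zσ/E)².
At 92% confidence, z = 1.751.
n = (1.751 × 0.325 / 0.112)² = 25.82
Round up: n = 26.

26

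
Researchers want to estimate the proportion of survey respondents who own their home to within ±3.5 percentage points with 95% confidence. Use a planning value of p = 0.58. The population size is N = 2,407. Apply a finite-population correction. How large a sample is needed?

For a proportion with margin E = 0.035 at 95% confidence, z = 1.960.
n = p̂(1−p̂)(z/E)² = 0.58 × 0.42 × (1.960/0.035)² = 763.93 — call this n₀.
Finite-population correction with N = 2,407: n = n₀ / (1 + (n₀−1)/N) = 763.93 / 1.317 = 580.05
Round up: n = 581.

n = 581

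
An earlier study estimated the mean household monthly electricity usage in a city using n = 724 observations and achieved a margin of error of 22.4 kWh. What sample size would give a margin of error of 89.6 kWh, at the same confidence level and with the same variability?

n = 46

Margin of error scales as 1/√n, so n₂ = n₁·(E₁/E₂)².
n₂ = 724 × (22.4/89.6)² = 724 × 0.0625 = 45.25
Round up: n₂ = 46.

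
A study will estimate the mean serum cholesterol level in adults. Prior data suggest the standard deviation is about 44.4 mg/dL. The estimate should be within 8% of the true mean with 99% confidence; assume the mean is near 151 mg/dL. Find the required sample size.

For a mean, the margin of error is E = z·σ/√n, so n = (zσ/E)².
At 99% confidence, z = 2.576.
E = 8% of 151 = 12.08 mg/dL.
n = (2.576 × 44.4 / 12.08)² = 89.64
Round up: n = 90.

n = 90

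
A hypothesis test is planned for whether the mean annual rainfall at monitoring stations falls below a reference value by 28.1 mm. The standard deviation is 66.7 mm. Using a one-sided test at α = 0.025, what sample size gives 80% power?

For a one-sample z-test, n = ((z_α + z_β)·σ/δ)².
z_α = 1.960 (one-sided α = 0.025); z_β = 0.842 (power 80% → β = 0.2).
n = (2.802 × 66.7 / 28.1)² = 44.24
Round up: n = 45.

45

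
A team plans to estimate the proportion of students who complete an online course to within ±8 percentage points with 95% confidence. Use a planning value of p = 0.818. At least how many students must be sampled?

90

For a proportion with margin E = 0.08 at 95% confidence, z = 1.960.
n = p̂(1−p̂)(z/E)² = 0.818 × 0.182 × (1.960/0.08)² = 89.36
Round up: n = 90.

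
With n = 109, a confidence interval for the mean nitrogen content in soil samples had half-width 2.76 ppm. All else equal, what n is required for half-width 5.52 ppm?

n = 28

Margin of error scales as 1/√n, so n₂ = n₁·(E₁/E₂)².
n₂ = 109 × (2.76/5.52)² = 109 × 0.25 = 27.25
Round up: n₂ = 28.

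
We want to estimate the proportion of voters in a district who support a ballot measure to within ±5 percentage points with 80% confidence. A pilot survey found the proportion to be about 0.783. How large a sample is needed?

For a proportion with margin E = 0.05 at 80% confidence, z = 1.282.
n = p̂(1−p̂)(z/E)² = 0.783 × 0.217 × (1.282/0.05)² = 111.70
Round up: n = 112.

112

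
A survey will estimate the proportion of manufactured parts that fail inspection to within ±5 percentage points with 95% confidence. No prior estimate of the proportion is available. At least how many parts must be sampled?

385

For a proportion with margin E = 0.05 at 95% confidence, z = 1.960.
With no prior estimate, use p = 0.5, which maximizes p(1−p) at 0.25.
n = 0.25 × (z/E)² = 0.25 × (1.960/0.05)² = 384.16
Round up: n = 385.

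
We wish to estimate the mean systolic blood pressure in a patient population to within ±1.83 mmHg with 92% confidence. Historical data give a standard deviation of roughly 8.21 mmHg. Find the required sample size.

62

For a mean, the margin of error is E = z·σ/√n, so n = (zσ/E)².
At 92% confidence, z = 1.751.
n = (1.751 × 8.21 / 1.83)² = 61.71
Round up: n = 62.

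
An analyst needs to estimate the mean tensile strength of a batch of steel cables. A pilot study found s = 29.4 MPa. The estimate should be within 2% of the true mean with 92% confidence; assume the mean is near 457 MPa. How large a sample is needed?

For a mean, the margin of error is E = z·σ/√n, so n = (zσ/E)².
At 92% confidence, z = 1.751.
E = 2% of 457 = 9.14 MPa.
n = (1.751 × 29.4 / 9.14)² = 31.72
Round up: n = 32.

32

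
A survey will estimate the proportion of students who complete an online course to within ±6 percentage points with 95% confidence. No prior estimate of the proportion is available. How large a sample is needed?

For a proportion with margin E = 0.06 at 95% confidence, z = 1.960.
With no prior estimate, use p = 0.5, which maximizes p(1−p) at 0.25.
n = 0.25 × (z/E)² = 0.25 × (1.960/0.06)² = 266.78
Round up: n = 267.

n = 267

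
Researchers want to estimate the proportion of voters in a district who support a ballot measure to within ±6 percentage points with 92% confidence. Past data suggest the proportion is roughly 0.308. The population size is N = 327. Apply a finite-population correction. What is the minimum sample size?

117

For a proportion with margin E = 0.06 at 92% confidence, z = 1.751.
n = p̂(1−p̂)(z/E)² = 0.308 × 0.692 × (1.751/0.06)² = 181.52 — call this n₀.
Finite-population correction with N = 327: n = n₀ / (1 + (n₀−1)/N) = 181.52 / 1.552 = 116.96
Round up: n = 117.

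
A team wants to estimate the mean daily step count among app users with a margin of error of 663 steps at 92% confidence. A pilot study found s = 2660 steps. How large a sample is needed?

50

For a mean, the margin of error is E = z·σ/√n, so n = (zσ/E)².
At 92% confidence, z = 1.751.
n = (1.751 × 2660 / 663)² = 49.35
Round up: n = 50.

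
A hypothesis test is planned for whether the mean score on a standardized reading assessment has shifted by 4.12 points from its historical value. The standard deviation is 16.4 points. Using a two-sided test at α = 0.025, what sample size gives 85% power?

For a one-sample z-test, n = ((z_{α/2} + z_β)·σ/δ)².
z_{α/2} = 2.241 (two-sided α = 0.025); z_β = 1.036 (power 85% → β = 0.15).
n = (3.277 × 16.4 / 4.12)² = 170.16
Round up: n = 171.

171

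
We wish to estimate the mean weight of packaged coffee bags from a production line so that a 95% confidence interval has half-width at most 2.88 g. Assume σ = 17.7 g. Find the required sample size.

For a mean, the margin of error is E = z·σ/√n, so n = (zσ/E)².
At 95% confidence, z = 1.960.
n = (1.960 × 17.7 / 2.88)² = 145.10
Round up: n = 146.

146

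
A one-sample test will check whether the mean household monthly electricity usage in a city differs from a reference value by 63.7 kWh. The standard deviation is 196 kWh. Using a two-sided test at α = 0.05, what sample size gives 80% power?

75

For a one-sample z-test, n = ((z_{α/2} + z_β)·σ/δ)².
z_{α/2} = 1.960 (two-sided α = 0.05); z_β = 0.842 (power 80% → β = 0.2).
n = (2.802 × 196 / 63.7)² = 74.33
Round up: n = 75.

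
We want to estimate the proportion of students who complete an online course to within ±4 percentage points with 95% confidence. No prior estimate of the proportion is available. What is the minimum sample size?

For a proportion with margin E = 0.04 at 95% confidence, z = 1.960.
With no prior estimate, use p = 0.5, which maximizes p(1−p) at 0.25.
n = 0.25 × (z/E)² = 0.25 × (1.960/0.04)² = 600.25
Round up: n = 601.

601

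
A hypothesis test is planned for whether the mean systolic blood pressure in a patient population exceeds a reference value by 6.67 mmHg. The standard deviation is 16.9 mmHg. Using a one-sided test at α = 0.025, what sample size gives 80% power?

51

For a one-sample z-test, n = ((z_α + z_β)·σ/δ)².
z_α = 1.960 (one-sided α = 0.025); z_β = 0.842 (power 80% → β = 0.2).
n = (2.802 × 16.9 / 6.67)² = 50.40
Round up: n = 51.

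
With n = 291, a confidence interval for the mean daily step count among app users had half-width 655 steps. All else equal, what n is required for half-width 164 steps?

4642

Margin of error scales as 1/√n, so n₂ = n₁·(E₁/E₂)².
n₂ = 291 × (655/164)² = 291 × 15.95 = 4641.45
Round up: n₂ = 4642.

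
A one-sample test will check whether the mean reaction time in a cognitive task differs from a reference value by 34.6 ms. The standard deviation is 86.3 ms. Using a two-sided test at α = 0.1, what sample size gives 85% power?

45

For a one-sample z-test, n = ((z_{α/2} + z_β)·σ/δ)².
z_{α/2} = 1.645 (two-sided α = 0.1); z_β = 1.036 (power 85% → β = 0.15).
n = (2.681 × 86.3 / 34.6)² = 44.72
Round up: n = 45.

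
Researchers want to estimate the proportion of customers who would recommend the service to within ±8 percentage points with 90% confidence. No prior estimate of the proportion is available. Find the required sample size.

For a proportion with margin E = 0.08 at 90% confidence, z = 1.645.
With no prior estimate, use p = 0.5, which maximizes p(1−p) at 0.25.
n = 0.25 × (z/E)² = 0.25 × (1.645/0.08)² = 105.70
Round up: n = 106.

106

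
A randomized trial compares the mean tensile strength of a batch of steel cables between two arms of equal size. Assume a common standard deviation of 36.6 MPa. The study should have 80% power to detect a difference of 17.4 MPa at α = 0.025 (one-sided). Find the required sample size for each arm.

70 per group

For two equal groups, n per group = 2·((z_α + z_β)·σ/δ)².
z_α = 1.960; z_β = 0.842 (power 80%).
n = 2 × (2.802 × 36.6 / 17.4)² = 2 × 34.74 = 69.48
Round up: n = 70 per group.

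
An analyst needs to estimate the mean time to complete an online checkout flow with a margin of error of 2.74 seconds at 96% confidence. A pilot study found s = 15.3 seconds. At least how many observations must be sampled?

132

For a mean, the margin of error is E = z·σ/√n, so n = (zσ/E)².
At 96% confidence, z = 2.054.
n = (2.054 × 15.3 / 2.74)² = 131.55
Round up: n = 132.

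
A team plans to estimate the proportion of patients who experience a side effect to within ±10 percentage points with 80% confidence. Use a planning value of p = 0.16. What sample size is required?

For a proportion with margin E = 0.1 at 80% confidence, z = 1.282.
n = p̂(1−p̂)(z/E)² = 0.16 × 0.84 × (1.282/0.1)² = 22.09
Round up: n = 23.

23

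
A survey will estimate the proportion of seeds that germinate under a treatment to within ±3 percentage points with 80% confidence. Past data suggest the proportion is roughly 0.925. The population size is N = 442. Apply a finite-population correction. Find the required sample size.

For a proportion with margin E = 0.03 at 80% confidence, z = 1.282.
n = p̂(1−p̂)(z/E)² = 0.925 × 0.075 × (1.282/0.03)² = 126.69 — call this n₀.
Finite-population correction with N = 442: n = n₀ / (1 + (n₀−1)/N) = 126.69 / 1.284 = 98.67
Round up: n = 99.

99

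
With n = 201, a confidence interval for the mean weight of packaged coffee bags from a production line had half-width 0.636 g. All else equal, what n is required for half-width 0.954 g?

Margin of error scales as 1/√n, so n₂ = n₁·(E₁/E₂)².
n₂ = 201 × (0.636/0.954)² = 201 × 0.4444 = 89.32
Round up: n₂ = 90.

n = 90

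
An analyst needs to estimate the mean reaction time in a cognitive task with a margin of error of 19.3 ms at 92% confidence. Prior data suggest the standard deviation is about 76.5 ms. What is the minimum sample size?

For a mean, the margin of error is E = z·σ/√n, so n = (zσ/E)².
At 92% confidence, z = 1.751.
n = (1.751 × 76.5 / 19.3)² = 48.17
Round up: n = 49.

n = 49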